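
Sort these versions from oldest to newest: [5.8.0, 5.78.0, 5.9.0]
[5.8.0, 5.9.0, 5.78.0]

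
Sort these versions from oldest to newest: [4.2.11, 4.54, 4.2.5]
[4.2.5, 4.2.11, 4.54]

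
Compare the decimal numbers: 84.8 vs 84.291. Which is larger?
84.8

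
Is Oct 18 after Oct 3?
Yes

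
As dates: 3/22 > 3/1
True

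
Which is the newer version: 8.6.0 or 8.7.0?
8.7.0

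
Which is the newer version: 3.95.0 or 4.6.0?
4.6.0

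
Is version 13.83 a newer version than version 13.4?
Yes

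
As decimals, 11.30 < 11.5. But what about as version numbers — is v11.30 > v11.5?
True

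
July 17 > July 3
True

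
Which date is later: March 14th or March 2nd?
March 14th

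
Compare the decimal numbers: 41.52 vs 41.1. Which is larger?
41.52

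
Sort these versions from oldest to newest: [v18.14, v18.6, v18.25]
[v18.6, v18.14, v18.25]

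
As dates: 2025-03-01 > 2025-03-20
False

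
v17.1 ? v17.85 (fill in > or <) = <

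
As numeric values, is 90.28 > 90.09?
True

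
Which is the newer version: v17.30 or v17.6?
v17.30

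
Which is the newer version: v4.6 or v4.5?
v4.6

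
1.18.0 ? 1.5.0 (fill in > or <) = >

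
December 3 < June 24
False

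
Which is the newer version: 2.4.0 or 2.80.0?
2.80.0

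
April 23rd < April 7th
False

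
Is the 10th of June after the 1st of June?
Yes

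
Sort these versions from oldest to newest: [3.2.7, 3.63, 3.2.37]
[3.2.7, 3.2.37, 3.63]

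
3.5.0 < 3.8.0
True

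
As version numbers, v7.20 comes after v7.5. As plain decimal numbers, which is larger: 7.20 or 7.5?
7.5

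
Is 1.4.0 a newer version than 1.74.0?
No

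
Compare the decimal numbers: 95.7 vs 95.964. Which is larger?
95.964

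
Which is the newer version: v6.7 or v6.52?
v6.52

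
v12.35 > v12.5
True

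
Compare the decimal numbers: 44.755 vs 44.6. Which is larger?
44.755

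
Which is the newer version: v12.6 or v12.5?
v12.6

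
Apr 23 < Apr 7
False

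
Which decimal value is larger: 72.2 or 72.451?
72.451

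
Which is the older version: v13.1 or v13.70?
v13.1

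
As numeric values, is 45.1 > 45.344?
False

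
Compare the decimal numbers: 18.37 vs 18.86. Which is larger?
18.86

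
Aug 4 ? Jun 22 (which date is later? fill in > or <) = >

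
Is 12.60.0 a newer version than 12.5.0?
Yes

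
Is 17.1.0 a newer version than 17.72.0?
No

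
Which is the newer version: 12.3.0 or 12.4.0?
12.4.0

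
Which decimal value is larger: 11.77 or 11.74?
11.77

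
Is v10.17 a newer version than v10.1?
Yes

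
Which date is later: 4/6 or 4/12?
4/12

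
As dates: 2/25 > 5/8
False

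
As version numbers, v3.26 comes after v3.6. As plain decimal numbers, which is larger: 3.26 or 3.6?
3.6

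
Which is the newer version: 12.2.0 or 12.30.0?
12.30.0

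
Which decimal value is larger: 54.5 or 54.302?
54.5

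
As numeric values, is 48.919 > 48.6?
True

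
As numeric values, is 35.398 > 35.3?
True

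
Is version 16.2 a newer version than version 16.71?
No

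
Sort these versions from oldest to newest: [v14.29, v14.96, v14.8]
[v14.8, v14.29, v14.96]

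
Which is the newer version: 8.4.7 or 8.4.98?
8.4.98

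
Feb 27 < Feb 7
False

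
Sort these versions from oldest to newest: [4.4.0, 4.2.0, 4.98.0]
[4.2.0, 4.4.0, 4.98.0]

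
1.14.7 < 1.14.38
True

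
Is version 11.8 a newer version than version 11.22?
No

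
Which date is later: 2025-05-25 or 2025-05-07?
2025-05-25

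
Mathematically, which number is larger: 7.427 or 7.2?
7.427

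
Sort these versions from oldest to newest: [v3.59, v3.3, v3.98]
[v3.3, v3.59, v3.98]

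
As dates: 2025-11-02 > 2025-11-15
False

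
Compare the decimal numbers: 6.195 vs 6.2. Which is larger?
6.2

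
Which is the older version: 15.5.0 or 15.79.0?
15.5.0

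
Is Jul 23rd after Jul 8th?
Yes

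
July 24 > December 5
False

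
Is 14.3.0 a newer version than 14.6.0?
No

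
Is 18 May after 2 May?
Yes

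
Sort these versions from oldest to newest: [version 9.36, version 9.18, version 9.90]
[version 9.18, version 9.36, version 9.90]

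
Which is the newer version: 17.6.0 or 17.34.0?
17.34.0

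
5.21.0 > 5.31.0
False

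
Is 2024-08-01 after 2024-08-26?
No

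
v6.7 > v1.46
True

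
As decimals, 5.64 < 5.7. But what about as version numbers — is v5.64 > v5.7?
True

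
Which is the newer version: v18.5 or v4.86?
v18.5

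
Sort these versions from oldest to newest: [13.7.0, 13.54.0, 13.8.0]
[13.7.0, 13.8.0, 13.54.0]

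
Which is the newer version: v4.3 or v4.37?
v4.37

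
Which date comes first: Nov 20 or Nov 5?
Nov 5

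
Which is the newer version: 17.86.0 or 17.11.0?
17.86.0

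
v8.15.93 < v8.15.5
False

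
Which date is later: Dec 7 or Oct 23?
Dec 7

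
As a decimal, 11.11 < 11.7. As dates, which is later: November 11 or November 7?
November 11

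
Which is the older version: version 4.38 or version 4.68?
version 4.38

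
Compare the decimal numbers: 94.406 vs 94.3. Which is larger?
94.406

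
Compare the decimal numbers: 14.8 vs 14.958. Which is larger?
14.958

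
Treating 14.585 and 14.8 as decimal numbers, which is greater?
14.8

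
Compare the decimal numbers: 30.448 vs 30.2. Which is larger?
30.448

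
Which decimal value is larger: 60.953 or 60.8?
60.953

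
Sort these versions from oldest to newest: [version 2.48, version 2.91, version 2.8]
[version 2.8, version 2.48, version 2.91]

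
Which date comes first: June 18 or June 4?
June 4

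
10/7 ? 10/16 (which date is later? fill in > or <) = <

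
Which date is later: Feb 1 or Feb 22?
Feb 22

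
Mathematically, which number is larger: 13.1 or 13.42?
13.42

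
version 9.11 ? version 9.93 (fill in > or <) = <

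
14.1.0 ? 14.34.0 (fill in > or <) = <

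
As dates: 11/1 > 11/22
False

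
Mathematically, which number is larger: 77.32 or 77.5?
77.5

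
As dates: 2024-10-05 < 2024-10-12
True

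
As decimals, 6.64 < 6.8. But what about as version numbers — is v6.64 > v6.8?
True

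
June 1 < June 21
True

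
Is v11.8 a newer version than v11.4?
Yes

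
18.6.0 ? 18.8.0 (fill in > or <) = <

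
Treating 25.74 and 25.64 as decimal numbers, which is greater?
25.74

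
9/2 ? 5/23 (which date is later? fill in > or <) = >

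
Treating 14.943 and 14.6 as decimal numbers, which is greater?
14.943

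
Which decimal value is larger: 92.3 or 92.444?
92.444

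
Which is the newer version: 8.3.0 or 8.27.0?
8.27.0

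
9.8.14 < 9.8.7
False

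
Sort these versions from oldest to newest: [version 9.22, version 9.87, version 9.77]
[version 9.22, version 9.77, version 9.87]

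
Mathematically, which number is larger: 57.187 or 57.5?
57.5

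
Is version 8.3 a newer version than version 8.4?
No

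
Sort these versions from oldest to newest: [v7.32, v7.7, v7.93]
[v7.7, v7.32, v7.93]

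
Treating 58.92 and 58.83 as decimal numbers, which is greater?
58.92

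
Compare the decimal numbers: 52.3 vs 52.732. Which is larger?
52.732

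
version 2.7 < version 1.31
False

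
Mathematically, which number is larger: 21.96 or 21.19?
21.96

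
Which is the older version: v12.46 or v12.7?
v12.7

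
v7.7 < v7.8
True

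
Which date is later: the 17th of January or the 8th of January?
the 17th of January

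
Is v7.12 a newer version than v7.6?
Yes. Version numbers are compared segment by segment as integers, not as decimals: minor version 12 > 6, so v7.12 > v7.6 (even though the decimal 7.12 < 7.6).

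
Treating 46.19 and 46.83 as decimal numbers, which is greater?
46.83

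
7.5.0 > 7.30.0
False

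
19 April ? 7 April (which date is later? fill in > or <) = >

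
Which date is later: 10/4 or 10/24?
10/24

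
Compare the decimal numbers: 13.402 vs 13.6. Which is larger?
13.6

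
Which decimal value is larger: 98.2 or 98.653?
98.653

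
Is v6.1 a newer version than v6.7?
No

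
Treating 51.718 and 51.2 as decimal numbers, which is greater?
51.718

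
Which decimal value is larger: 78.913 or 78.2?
78.913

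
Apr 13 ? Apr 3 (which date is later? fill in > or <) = >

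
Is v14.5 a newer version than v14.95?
No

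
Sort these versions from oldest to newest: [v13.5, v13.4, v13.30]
[v13.4, v13.5, v13.30]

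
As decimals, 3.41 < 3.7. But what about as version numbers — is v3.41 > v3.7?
True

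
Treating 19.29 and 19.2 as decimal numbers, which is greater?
19.29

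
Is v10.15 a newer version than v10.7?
Yes. Version numbers are compared segment by segment as integers, not as decimals: minor version 15 > 7, so v10.15 > v10.7 (even though the decimal 10.15 < 10.7).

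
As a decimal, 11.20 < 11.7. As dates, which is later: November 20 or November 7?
November 20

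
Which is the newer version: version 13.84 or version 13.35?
version 13.84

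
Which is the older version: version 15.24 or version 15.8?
version 15.8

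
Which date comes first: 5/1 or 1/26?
1/26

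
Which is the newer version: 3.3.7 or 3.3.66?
3.3.66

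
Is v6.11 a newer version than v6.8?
Yes. Version numbers are compared segment by segment as integers, not as decimals: minor version 11 > 8, so v6.11 > v6.8 (even though the decimal 6.11 < 6.8).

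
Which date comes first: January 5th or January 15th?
January 5th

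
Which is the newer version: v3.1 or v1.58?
v3.1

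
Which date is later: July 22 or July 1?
July 22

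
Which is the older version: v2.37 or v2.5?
v2.5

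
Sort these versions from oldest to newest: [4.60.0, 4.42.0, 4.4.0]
[4.4.0, 4.42.0, 4.60.0]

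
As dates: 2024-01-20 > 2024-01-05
True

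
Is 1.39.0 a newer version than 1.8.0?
Yes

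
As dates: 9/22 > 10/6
False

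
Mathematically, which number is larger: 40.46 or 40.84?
40.84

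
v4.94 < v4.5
False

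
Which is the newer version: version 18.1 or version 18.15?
version 18.15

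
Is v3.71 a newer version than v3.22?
Yes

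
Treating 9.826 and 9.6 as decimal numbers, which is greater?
9.826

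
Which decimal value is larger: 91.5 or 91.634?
91.634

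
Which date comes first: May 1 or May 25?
May 1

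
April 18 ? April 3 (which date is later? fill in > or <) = >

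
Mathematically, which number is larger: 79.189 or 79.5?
79.5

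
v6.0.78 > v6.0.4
True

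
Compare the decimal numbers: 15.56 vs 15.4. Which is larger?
15.56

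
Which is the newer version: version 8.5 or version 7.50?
version 8.5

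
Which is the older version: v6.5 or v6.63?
v6.5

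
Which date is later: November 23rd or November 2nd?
November 23rd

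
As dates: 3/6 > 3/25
False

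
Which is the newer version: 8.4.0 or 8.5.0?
8.5.0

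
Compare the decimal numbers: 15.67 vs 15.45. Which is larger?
15.67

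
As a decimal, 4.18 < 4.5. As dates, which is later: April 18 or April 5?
April 18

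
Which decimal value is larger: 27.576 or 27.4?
27.576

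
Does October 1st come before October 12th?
Yes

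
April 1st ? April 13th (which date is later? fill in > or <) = <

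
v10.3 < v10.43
True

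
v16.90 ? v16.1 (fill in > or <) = >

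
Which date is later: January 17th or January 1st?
January 17th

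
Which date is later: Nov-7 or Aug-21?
Nov-7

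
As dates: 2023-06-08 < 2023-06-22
True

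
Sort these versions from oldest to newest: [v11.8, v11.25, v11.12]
[v11.8, v11.12, v11.25]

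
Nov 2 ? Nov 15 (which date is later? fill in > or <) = <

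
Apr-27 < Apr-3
False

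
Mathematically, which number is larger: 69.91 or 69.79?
69.91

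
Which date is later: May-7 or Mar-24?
May-7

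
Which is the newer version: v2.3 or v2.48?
v2.48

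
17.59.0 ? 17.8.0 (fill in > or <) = >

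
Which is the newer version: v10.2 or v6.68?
v10.2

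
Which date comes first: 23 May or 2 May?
2 May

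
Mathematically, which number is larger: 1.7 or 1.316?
1.7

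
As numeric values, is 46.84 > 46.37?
True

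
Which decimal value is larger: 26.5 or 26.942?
26.942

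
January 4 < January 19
True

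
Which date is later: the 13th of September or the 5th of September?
the 13th of September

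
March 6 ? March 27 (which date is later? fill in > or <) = <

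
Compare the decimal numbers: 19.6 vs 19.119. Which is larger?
19.6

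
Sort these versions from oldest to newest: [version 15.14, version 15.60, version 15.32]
[version 15.14, version 15.32, version 15.60]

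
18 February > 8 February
True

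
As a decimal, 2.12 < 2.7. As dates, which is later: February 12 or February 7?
February 12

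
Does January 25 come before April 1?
Yes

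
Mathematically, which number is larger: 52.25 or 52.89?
52.89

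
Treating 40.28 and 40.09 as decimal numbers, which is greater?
40.28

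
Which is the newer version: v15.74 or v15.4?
v15.74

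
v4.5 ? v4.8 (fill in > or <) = <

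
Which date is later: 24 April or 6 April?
24 April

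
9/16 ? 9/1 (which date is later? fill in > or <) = >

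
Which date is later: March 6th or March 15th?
March 15th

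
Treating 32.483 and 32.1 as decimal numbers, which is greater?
32.483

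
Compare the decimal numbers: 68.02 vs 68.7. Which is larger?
68.7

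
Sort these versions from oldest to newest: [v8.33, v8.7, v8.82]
[v8.7, v8.33, v8.82]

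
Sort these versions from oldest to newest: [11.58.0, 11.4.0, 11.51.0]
[11.4.0, 11.51.0, 11.58.0]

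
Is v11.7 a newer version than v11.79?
No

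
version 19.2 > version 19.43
False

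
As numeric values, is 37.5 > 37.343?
True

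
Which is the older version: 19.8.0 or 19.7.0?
19.7.0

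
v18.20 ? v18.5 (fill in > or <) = >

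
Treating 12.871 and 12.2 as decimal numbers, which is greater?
12.871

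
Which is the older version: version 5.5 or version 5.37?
version 5.5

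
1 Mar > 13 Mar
False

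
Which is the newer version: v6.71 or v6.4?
v6.71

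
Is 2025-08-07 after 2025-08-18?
No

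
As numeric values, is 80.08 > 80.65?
False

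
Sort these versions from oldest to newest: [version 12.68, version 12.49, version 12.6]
[version 12.6, version 12.49, version 12.68]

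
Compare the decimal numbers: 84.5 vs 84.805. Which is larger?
84.805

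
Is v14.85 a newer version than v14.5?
Yes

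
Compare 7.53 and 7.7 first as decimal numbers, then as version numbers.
As decimals: 7.53 < 7.7. As versions: v7.53 > v7.7 (minor version 53 > 7).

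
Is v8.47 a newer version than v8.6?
Yes. Version numbers are compared segment by segment as integers, not as decimals: minor version 47 > 6, so v8.47 > v8.6 (even though the decimal 8.47 < 8.6).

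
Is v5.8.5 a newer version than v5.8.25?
No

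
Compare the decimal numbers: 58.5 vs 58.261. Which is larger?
58.5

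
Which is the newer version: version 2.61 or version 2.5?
version 2.61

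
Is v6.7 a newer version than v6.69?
No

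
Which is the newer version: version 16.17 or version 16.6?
version 16.17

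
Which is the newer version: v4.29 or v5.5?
v5.5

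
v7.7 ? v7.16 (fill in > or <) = <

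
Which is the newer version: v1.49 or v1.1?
v1.49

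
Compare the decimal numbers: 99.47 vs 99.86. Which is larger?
99.86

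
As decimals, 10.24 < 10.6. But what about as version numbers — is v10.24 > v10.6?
True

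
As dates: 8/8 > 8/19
False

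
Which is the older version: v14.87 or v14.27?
v14.27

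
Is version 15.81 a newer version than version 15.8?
Yes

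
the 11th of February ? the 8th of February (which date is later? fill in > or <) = >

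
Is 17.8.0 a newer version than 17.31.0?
No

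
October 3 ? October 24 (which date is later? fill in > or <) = <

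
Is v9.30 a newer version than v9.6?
Yes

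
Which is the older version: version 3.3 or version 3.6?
version 3.3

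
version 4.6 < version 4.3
False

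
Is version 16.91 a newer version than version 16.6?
Yes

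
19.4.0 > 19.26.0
False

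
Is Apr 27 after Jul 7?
No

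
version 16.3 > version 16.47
False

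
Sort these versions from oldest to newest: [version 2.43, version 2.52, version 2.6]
[version 2.6, version 2.43, version 2.52]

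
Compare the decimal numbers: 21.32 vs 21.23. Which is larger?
21.32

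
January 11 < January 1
False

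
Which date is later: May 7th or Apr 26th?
May 7th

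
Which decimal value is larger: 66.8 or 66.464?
66.8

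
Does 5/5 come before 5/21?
Yes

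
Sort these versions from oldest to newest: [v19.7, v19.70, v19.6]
[v19.6, v19.7, v19.70]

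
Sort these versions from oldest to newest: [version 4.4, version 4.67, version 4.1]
[version 4.1, version 4.4, version 4.67]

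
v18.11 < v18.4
False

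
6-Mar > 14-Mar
False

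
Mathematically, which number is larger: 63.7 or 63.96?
63.96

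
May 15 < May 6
False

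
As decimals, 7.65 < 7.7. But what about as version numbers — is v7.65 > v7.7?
True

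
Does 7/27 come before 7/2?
No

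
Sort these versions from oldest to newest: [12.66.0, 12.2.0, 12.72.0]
[12.2.0, 12.66.0, 12.72.0]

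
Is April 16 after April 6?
Yes. Day 16 comes after day 6 in April — this is a date comparison, not a decimal one (the decimal 4.16 would be smaller than 4.6).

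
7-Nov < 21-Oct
False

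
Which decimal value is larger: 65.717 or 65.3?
65.717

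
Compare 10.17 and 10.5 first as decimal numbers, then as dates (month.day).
As decimals: 10.17 < 10.5. As dates: 10/17 is later than 10/5 (day 17 > day 5).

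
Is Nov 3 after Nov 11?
No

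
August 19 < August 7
False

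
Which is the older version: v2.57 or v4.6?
v2.57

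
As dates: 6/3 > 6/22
False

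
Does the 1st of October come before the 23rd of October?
Yes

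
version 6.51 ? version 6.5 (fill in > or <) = >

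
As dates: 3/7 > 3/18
False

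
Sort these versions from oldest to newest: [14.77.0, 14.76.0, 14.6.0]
[14.6.0, 14.76.0, 14.77.0]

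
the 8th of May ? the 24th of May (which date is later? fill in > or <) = <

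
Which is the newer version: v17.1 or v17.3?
v17.3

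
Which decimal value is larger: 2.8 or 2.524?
2.8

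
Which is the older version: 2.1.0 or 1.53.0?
1.53.0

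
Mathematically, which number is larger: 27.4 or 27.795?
27.795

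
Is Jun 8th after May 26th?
Yes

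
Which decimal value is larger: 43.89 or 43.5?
43.89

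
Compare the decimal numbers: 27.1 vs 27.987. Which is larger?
27.987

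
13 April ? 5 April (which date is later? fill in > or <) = >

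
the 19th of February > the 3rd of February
True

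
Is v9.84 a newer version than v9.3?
Yes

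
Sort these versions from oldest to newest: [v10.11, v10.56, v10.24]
[v10.11, v10.24, v10.56]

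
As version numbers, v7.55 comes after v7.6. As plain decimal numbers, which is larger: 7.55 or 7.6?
7.6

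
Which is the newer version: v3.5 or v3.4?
v3.5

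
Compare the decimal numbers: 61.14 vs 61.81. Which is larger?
61.81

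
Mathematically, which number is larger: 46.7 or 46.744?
46.744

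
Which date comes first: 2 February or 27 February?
2 February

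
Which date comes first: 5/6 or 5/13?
5/6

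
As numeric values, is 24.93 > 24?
True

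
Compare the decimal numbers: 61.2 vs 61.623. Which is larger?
61.623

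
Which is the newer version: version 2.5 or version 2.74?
version 2.74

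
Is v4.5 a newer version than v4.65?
No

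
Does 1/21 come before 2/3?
Yes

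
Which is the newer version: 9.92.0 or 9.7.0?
9.92.0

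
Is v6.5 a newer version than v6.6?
No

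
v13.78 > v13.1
True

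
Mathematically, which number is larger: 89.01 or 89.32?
89.32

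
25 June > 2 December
False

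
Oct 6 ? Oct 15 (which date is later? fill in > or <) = <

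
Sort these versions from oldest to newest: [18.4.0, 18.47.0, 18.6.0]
[18.4.0, 18.6.0, 18.47.0]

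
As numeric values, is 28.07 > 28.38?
False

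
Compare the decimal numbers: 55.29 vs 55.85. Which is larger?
55.85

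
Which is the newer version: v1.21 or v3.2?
v3.2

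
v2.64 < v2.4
False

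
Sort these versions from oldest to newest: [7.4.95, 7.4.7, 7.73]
[7.4.7, 7.4.95, 7.73]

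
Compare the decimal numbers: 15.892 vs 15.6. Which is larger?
15.892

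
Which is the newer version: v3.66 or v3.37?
v3.66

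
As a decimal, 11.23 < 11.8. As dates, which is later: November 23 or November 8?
November 23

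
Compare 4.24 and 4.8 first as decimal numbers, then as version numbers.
As decimals: 4.24 < 4.8. As versions: v4.24 > v4.8 (minor version 24 > 8).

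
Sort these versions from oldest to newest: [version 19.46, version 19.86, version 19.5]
[version 19.5, version 19.46, version 19.86]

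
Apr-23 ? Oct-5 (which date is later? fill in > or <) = <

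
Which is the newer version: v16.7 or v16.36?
v16.36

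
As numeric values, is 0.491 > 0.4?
True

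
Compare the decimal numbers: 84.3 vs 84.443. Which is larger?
84.443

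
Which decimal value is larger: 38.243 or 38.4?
38.4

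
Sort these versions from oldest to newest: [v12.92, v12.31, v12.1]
[v12.1, v12.31, v12.92]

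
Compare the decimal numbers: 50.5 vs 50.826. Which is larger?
50.826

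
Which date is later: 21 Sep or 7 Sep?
21 Sep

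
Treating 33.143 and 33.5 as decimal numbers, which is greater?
33.5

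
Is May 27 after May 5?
Yes. Day 27 comes after day 5 in May — this is a date comparison, not a decimal one (the decimal 5.27 would be smaller than 5.5).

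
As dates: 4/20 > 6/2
False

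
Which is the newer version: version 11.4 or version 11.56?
version 11.56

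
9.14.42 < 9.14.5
False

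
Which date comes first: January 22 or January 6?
January 6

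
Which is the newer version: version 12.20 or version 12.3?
version 12.20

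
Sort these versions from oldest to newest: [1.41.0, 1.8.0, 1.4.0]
[1.4.0, 1.8.0, 1.41.0]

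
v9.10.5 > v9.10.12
False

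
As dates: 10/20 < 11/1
True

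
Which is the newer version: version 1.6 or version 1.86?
version 1.86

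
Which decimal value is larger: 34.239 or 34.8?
34.8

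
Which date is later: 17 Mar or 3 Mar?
17 Mar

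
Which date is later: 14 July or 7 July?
14 July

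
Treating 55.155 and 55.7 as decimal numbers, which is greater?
55.7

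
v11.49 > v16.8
False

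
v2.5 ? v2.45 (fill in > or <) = <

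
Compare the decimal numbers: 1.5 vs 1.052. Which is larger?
1.5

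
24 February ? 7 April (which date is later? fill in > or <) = <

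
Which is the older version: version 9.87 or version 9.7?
version 9.7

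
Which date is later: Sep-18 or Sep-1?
Sep-18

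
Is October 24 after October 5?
Yes. Day 24 comes after day 5 in October — this is a date comparison, not a decimal one (the decimal 10.24 would be smaller than 10.5).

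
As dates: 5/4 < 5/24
True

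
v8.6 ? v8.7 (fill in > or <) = <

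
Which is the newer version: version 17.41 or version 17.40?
version 17.41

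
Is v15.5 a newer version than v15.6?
No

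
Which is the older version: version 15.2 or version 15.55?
version 15.2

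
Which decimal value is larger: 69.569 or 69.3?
69.569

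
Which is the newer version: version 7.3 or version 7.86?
version 7.86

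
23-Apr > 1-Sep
False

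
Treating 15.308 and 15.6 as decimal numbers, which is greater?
15.6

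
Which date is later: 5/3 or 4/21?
5/3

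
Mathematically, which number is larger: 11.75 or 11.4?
11.75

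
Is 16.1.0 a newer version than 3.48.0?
Yes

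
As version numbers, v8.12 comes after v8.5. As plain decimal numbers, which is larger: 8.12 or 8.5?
8.5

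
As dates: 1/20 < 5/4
True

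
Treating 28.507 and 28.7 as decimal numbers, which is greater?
28.7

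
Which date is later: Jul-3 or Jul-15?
Jul-15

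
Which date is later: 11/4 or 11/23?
11/23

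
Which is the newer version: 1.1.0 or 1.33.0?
1.33.0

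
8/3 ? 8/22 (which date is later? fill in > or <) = <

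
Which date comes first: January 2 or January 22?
January 2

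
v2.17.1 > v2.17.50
False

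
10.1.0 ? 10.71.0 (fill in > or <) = <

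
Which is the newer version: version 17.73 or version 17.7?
version 17.73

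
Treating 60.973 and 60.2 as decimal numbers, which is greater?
60.973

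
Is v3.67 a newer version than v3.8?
Yes. Version numbers are compared segment by segment as integers, not as decimals: minor version 67 > 8, so v3.67 > v3.8 (even though the decimal 3.67 < 3.8).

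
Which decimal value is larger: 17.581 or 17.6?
17.6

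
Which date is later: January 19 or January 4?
January 19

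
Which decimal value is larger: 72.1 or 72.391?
72.391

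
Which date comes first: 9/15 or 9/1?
9/1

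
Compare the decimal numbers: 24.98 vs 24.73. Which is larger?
24.98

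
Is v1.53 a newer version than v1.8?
Yes. Version numbers are compared segment by segment as integers, not as decimals: minor version 53 > 8, so v1.53 > v1.8 (even though the decimal 1.53 < 1.8).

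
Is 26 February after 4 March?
No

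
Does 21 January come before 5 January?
No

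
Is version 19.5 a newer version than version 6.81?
Yes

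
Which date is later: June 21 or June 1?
June 21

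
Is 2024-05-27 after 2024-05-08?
Yes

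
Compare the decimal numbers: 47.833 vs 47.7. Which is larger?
47.833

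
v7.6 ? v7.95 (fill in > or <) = <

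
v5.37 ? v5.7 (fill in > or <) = >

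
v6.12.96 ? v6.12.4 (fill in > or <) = >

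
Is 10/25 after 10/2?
Yes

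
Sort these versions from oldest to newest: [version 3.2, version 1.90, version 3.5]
[version 1.90, version 3.2, version 3.5]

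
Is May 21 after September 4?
No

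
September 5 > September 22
False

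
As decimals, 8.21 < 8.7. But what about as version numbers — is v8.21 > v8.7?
True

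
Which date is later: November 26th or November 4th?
November 26th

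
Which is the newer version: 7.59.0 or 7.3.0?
7.59.0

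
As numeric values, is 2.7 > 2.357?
True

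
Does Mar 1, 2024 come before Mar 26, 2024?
Yes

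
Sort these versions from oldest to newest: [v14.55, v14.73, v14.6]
[v14.6, v14.55, v14.73]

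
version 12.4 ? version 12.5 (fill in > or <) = <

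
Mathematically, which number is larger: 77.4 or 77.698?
77.698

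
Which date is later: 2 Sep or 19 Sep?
19 Sep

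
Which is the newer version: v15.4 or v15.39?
v15.39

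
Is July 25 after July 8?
Yes. Day 25 comes after day 8 in July — this is a date comparison, not a decimal one (the decimal 7.25 would be smaller than 7.8).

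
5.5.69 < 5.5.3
False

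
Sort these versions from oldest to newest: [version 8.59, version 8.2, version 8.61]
[version 8.2, version 8.59, version 8.61]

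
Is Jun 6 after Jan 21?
Yes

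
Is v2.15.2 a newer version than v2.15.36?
No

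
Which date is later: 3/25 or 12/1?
12/1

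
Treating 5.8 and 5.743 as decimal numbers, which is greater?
5.8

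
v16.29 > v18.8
False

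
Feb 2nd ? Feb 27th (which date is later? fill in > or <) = <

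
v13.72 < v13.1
False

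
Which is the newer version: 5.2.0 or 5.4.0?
5.4.0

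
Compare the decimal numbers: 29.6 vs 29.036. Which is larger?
29.6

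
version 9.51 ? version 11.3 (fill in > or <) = <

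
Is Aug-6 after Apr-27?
Yes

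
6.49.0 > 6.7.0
True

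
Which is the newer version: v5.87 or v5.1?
v5.87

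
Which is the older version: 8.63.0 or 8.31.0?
8.31.0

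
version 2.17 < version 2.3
False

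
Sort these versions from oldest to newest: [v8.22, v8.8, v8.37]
[v8.8, v8.22, v8.37]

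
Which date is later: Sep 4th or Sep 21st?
Sep 21st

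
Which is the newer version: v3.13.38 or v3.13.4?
v3.13.38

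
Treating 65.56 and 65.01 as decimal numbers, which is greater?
65.56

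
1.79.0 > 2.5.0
False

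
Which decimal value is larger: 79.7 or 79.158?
79.7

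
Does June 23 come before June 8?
No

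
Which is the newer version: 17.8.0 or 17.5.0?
17.8.0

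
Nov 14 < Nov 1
False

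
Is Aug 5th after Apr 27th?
Yes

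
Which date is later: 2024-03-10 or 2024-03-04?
2024-03-10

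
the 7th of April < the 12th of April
True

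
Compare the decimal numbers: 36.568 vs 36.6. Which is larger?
36.6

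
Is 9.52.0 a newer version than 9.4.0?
Yes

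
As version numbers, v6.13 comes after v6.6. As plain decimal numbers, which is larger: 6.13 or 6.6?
6.6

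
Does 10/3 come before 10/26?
Yes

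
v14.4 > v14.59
False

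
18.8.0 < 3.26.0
False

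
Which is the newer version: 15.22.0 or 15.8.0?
15.22.0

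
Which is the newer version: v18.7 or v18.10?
v18.10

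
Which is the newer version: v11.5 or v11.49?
v11.49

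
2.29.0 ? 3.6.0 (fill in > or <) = <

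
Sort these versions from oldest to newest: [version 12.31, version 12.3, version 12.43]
[version 12.3, version 12.31, version 12.43]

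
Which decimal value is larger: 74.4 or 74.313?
74.4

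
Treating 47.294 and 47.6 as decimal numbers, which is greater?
47.6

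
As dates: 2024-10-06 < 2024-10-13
True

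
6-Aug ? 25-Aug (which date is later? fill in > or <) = <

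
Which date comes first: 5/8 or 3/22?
3/22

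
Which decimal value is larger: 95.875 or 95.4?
95.875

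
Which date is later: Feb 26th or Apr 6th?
Apr 6th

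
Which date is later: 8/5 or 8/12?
8/12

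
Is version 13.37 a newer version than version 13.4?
Yes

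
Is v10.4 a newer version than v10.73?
No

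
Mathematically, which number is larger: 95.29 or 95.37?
95.37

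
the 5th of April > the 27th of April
False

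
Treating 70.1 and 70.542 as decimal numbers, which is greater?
70.542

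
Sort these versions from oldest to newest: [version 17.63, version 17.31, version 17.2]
[version 17.2, version 17.31, version 17.63]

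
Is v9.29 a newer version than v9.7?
Yes. Version numbers are compared segment by segment as integers, not as decimals: minor version 29 > 7, so v9.29 > v9.7 (even though the decimal 9.29 < 9.7).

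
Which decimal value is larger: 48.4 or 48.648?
48.648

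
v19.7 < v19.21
True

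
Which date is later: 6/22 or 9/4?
9/4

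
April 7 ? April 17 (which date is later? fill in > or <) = <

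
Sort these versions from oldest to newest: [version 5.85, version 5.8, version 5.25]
[version 5.8, version 5.25, version 5.85]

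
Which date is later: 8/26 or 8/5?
8/26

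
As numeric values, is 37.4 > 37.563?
False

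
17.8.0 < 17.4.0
False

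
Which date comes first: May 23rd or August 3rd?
May 23rd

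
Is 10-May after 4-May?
Yes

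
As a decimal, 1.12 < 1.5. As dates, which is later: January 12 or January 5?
January 12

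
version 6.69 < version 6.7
False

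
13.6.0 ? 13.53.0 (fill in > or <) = <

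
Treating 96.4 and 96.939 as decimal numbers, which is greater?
96.939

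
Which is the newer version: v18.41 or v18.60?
v18.60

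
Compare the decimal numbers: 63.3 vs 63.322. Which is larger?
63.322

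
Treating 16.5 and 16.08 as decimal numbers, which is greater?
16.5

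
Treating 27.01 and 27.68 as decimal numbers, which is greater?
27.68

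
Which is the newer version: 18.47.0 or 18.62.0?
18.62.0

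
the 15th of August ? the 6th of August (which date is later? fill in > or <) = >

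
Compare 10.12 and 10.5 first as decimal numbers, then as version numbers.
As decimals: 10.12 < 10.5. As versions: v10.12 > v10.5 (minor version 12 > 5).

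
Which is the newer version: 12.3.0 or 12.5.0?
12.5.0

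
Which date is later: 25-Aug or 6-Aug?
25-Aug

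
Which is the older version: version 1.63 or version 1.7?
version 1.7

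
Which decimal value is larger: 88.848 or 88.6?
88.848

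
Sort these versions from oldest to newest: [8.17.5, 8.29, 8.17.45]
[8.17.5, 8.17.45, 8.29]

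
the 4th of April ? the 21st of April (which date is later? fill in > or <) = <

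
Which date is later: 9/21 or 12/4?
12/4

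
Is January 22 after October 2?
No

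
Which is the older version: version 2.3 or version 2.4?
version 2.3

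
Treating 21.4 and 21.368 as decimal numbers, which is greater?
21.4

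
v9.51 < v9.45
False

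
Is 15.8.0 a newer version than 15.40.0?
No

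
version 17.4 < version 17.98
True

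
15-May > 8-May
True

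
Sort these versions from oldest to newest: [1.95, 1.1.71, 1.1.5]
[1.1.5, 1.1.71, 1.95]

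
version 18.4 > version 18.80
False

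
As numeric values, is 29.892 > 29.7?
True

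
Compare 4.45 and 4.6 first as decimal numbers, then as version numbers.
As decimals: 4.45 < 4.6. As versions: v4.45 > v4.6 (minor version 45 > 6).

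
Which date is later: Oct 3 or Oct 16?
Oct 16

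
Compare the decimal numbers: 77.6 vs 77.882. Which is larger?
77.882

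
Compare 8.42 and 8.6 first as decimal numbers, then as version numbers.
As decimals: 8.42 < 8.6. As versions: v8.42 > v8.6 (minor version 42 > 6).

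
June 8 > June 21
False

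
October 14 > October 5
True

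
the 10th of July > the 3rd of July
True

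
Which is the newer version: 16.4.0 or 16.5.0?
16.5.0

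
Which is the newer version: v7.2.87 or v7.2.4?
v7.2.87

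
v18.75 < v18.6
False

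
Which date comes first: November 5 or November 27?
November 5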